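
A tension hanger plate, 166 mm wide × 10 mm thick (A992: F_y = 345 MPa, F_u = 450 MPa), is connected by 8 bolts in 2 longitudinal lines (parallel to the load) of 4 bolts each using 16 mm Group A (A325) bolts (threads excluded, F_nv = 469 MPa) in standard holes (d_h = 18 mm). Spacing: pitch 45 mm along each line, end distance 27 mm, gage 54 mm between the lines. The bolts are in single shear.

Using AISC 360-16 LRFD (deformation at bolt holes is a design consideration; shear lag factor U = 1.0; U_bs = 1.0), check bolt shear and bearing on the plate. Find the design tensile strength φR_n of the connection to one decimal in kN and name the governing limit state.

Bolt shear: A_b = π(16)²/4 = 201.06 mm². φR_n = 0.75 × 469 × 201.06 × 8 × 1 = 565.8 kN.
Bearing (10 mm plate, F_u = 450 MPa): end bolts L_c = 27 − 18/2 = 18, R_n = min(1.2×18×10×450, 2.4×16×10×450) = 97.2 kN/bolt; interior L_c = 45 − 18 = 27, R_n = 145.8 kN/bolt. φR_n = 0.75 × (2×97.2 + 6×145.8) = 801.9 kN.
Governing: min(565.8, 801.9) = 565.8 kN → bolt shear.

565.8 kN (bolt shear governs)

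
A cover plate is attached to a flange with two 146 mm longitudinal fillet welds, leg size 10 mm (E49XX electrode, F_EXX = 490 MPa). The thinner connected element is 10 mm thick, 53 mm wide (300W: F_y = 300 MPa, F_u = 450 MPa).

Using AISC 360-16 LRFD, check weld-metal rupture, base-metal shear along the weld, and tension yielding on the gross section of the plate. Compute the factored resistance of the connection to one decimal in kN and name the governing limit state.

Weld metal: throat = 0.707×10 = 7.07 mm, L = 2×146 = 292 mm. φR_n = 0.75 × 0.6 × 490 × 7.07 × 292 = 455.2 kN.
Base metal shear (10 mm plate): yield φR_n = 1.0×0.6×300×10×292 = 525.6 kN; rupture φR_n = 0.75×0.6×450×10×292 = 591.3 kN; take 525.6 kN (yield).
Tension yield (gross): A_g = 53×10 = 530 mm². φR_n = 0.90 × 300 × 530 = 143.1 kN.
Governing: min(455.2, 525.6, 143.1) = 143.1 kN → gross-section yield.

143.1 kN (gross-section yield governs)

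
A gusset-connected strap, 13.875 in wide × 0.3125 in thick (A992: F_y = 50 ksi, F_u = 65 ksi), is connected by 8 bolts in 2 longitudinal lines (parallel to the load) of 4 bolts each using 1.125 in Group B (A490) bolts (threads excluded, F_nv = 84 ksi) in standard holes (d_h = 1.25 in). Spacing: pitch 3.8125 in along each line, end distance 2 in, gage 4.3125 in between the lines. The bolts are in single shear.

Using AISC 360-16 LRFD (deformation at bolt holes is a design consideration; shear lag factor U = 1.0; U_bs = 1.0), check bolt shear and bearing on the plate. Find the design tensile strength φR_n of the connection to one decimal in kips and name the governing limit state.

Bolt shear: A_b = π(1.125)²/4 = 0.99402 in². φR_n = 0.75 × 84 × 0.99402 × 8 × 1 = 501.0 kips.
Bearing (0.3125 in plate, F_u = 65 ksi): end bolts L_c = 2 − 1.25/2 = 1.375, R_n = min(1.2×1.375×0.3125×65, 2.4×1.125×0.3125×65) = 33.516 kips/bolt; interior L_c = 3.8125 − 1.25 = 2.5625, R_n = 54.844 kips/bolt. φR_n = 0.75 × (2×33.516 + 6×54.844) = 297.1 kips.
Governing: min(501.0, 297.1) = 297.1 kips → bearing.

297.1 kips (bearing governs)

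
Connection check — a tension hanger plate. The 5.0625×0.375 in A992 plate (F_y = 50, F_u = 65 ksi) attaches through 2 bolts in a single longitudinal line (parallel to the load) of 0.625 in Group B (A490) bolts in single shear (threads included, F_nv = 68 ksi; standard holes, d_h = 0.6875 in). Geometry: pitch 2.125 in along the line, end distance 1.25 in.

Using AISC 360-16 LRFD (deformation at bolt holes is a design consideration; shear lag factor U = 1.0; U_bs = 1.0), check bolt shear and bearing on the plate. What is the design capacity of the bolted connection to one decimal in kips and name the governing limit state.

Bolt shear: A_b = π(0.625)²/4 = 0.3068 in². φR_n = 0.75 × 68 × 0.3068 × 2 × 1 = 31.3 kips.
Bearing (0.375 in plate, F_u = 65 ksi): end bolts L_c = 1.25 − 0.6875/2 = 0.90625, R_n = min(1.2×0.90625×0.375×65, 2.4×0.625×0.375×65) = 26.508 kips/bolt; interior L_c = 2.125 − 0.6875 = 1.4375, R_n = 36.563 kips/bolt. φR_n = 0.75 × (1×26.508 + 1×36.563) = 47.3 kips.
Governing: min(31.3, 47.3) = 31.3 kips → bolt shear.

31.3 kips (bolt shear governs)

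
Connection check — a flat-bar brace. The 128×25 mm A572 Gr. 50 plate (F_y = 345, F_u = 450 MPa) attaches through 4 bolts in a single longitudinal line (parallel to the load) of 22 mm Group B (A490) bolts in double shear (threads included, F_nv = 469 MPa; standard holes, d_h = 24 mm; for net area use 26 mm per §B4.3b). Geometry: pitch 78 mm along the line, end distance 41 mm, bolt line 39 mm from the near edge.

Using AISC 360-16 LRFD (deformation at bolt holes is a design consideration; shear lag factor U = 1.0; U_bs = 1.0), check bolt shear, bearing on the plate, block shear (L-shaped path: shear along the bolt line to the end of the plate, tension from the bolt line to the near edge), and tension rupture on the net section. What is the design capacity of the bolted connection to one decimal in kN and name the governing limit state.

860.6 kN (net-section rupture governs)

Bolt shear: A_b = π(22)²/4 = 380.13 mm². φR_n = 0.75 × 469 × 380.13 × 4 × 2 = 1069.7 kN.
Bearing (25 mm plate, F_u = 450 MPa): end bolts L_c = 41 − 24/2 = 29, R_n = min(1.2×29×25×450, 2.4×22×25×450) = 391.5 kN/bolt; interior L_c = 78 − 24 = 54, R_n = 594 kN/bolt. φR_n = 0.75 × (1×391.5 + 3×594) = 1630.1 kN.
Block shear: shear path 1×[41+3×78] = 1×275 mm, A_gv = 6875, A_nv = 1×(275 − 3.5×26)×25 = 4600 mm²; tension to near edge: (39 − 0.5×26)×25 = 650 mm². R_n = min(0.6×450×4600, 0.6×345×6875) + 1.0×450×650 = min(1242, 1423.1) + 292.5 = 1534.5 kN. φR_n = 0.75 × 1534.5 = 1150.9 kN.
Tension rupture (net): A_n = (128 − 1×26)×25 = 2550 mm² (U = 1.0, A_e = A_n). φR_n = 0.75 × 450 × 2550 = 860.6 kN.
Governing: min(1069.7, 1630.1, 1150.9, 860.6) = 860.6 kN → net-section rupture.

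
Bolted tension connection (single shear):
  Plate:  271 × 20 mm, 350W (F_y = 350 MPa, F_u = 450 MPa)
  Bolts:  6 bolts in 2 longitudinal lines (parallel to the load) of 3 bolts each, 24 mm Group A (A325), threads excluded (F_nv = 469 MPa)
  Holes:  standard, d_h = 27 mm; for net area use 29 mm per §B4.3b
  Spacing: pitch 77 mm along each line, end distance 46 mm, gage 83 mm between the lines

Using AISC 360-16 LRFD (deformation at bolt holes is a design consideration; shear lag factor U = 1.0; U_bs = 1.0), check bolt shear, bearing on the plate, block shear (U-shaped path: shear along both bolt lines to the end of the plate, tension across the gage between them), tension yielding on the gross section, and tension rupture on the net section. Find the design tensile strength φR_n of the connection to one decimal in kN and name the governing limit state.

Bolt shear: A_b = π(24)²/4 = 452.39 mm². φR_n = 0.75 × 469 × 452.39 × 6 × 1 = 954.8 kN.
Bearing (20 mm plate, F_u = 450 MPa): end bolts L_c = 46 − 27/2 = 32.5, R_n = min(1.2×32.5×20×450, 2.4×24×20×450) = 351 kN/bolt; interior L_c = 77 − 27 = 50, R_n = 518.4 kN/bolt. φR_n = 0.75 × (2×351 + 4×518.4) = 2081.7 kN.
Block shear: shear path 2×[46+2×77] = 2×200 mm, A_gv = 8000, A_nv = 2×(200 − 2.5×29)×20 = 5100 mm²; tension across gage: (83 − 1×29)×20 = 1080 mm². R_n = min(0.6×450×5100, 0.6×350×8000) + 1.0×450×1080 = min(1377, 1680) + 486 = 1863 kN. φR_n = 0.75 × 1863 = 1397.3 kN.
Tension yield (gross): A_g = 271×20 = 5420 mm². φR_n = 0.90 × 350 × 5420 = 1707.3 kN.
Tension rupture (net): A_n = (271 − 2×29)×20 = 4260 mm² (U = 1.0, A_e = A_n). φR_n = 0.75 × 450 × 4260 = 1437.8 kN.
Governing: min(954.8, 2081.7, 1397.3, 1707.3, 1437.8) = 954.8 kN → bolt shear.

954.8 kN (bolt shear governs)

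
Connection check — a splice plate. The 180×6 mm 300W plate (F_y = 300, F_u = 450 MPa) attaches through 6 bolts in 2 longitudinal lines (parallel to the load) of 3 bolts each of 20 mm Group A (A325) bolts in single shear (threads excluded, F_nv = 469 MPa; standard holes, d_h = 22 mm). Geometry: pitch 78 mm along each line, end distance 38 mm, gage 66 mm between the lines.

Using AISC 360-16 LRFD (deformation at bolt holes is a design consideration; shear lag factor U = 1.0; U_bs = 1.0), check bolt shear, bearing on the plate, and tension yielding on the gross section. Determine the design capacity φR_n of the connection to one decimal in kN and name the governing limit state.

291.6 kN (gross-section yield governs)

Bolt shear: A_b = π(20)²/4 = 314.16 mm². φR_n = 0.75 × 469 × 314.16 × 6 × 1 = 663.0 kN.
Bearing (6 mm plate, F_u = 450 MPa): end bolts L_c = 38 − 22/2 = 27, R_n = min(1.2×27×6×450, 2.4×20×6×450) = 87.48 kN/bolt; interior L_c = 78 − 22 = 56, R_n = 129.6 kN/bolt. φR_n = 0.75 × (2×87.48 + 4×129.6) = 520.0 kN.
Tension yield (gross): A_g = 180×6 = 1080 mm². φR_n = 0.90 × 300 × 1080 = 291.6 kN.
Governing: min(663.0, 520.0, 291.6) = 291.6 kN → gross-section yield.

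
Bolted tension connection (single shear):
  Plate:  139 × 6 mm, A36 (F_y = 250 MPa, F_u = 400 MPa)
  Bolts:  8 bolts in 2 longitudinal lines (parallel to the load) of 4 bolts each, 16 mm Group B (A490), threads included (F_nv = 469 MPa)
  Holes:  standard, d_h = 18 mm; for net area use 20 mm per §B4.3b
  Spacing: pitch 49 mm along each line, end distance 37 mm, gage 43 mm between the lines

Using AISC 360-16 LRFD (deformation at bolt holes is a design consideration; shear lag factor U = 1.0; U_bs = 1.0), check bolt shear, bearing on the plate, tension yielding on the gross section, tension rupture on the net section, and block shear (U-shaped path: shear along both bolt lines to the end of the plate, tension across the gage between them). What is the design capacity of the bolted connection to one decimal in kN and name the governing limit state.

Bolt shear: A_b = π(16)²/4 = 201.06 mm². φR_n = 0.75 × 469 × 201.06 × 8 × 1 = 565.8 kN.
Bearing (6 mm plate, F_u = 400 MPa): end bolts L_c = 37 − 18/2 = 28, R_n = min(1.2×28×6×400, 2.4×16×6×400) = 80.64 kN/bolt; interior L_c = 49 − 18 = 31, R_n = 89.28 kN/bolt. φR_n = 0.75 × (2×80.64 + 6×89.28) = 522.7 kN.
Tension yield (gross): A_g = 139×6 = 834 mm². φR_n = 0.90 × 250 × 834 = 187.7 kN.
Tension rupture (net): A_n = (139 − 2×20)×6 = 594 mm² (U = 1.0, A_e = A_n). φR_n = 0.75 × 400 × 594 = 178.2 kN.
Block shear: shear path 2×[37+3×49] = 2×184 mm, A_gv = 2208, A_nv = 2×(184 − 3.5×20)×6 = 1368 mm²; tension across gage: (43 − 1×20)×6 = 138 mm². R_n = min(0.6×400×1368, 0.6×250×2208) + 1.0×400×138 = min(328.32, 331.2) + 55.2 = 383.52 kN. φR_n = 0.75 × 383.52 = 287.6 kN.
Governing: min(565.8, 522.7, 187.7, 178.2, 287.6) = 178.2 kN → net-section rupture.

178.2 kN (net-section rupture governs)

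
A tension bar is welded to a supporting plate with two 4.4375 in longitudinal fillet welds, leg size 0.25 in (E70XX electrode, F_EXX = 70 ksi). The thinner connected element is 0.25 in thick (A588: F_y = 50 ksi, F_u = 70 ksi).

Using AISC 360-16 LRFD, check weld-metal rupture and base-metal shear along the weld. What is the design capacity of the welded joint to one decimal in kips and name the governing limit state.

Weld metal: throat = 0.707×0.25 = 0.17675 in, L = 2×4.4375 = 8.875 in. φR_n = 0.75 × 0.6 × 70 × 0.17675 × 8.875 = 49.4 kips.
Base metal shear (0.25 in plate): yield φR_n = 1.0×0.6×50×0.25×8.875 = 66.6 kips; rupture φR_n = 0.75×0.6×70×0.25×8.875 = 69.9 kips; take 66.6 kips (yield).
Governing: min(49.4, 66.6) = 49.4 kips → weld metal.

49.4 kips (weld metal governs)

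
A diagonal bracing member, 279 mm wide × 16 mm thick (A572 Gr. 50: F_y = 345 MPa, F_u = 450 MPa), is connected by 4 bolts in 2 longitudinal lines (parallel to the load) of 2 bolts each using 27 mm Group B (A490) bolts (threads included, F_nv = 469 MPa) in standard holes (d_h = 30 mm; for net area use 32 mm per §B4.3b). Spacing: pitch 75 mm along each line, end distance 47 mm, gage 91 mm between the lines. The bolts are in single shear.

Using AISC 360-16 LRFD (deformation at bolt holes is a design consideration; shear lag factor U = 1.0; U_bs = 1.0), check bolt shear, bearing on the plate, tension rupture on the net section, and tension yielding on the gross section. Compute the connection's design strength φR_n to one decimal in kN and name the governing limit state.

Bolt shear: A_b = π(27)²/4 = 572.56 mm². φR_n = 0.75 × 469 × 572.56 × 4 × 1 = 805.6 kN.
Bearing (16 mm plate, F_u = 450 MPa): end bolts L_c = 47 − 30/2 = 32, R_n = min(1.2×32×16×450, 2.4×27×16×450) = 276.48 kN/bolt; interior L_c = 75 − 30 = 45, R_n = 388.8 kN/bolt. φR_n = 0.75 × (2×276.48 + 2×388.8) = 997.9 kN.
Tension rupture (net): A_n = (279 − 2×32)×16 = 3440 mm² (U = 1.0, A_e = A_n). φR_n = 0.75 × 450 × 3440 = 1161.0 kN.
Tension yield (gross): A_g = 279×16 = 4464 mm². φR_n = 0.90 × 345 × 4464 = 1386.1 kN.
Governing: min(805.6, 997.9, 1161.0, 1386.1) = 805.6 kN → bolt shear.

805.6 kN (bolt shear governs)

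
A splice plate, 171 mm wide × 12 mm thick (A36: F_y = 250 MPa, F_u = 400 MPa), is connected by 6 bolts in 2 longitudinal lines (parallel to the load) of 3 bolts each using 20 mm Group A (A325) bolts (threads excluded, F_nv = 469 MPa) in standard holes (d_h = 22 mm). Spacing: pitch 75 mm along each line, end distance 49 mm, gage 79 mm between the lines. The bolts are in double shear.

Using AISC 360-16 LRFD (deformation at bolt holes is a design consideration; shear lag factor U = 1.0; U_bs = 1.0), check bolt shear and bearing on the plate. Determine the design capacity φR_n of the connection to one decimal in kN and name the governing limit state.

1019.5 kN (bearing governs)

Bolt shear: A_b = π(20)²/4 = 314.16 mm². φR_n = 0.75 × 469 × 314.16 × 6 × 2 = 1326.1 kN.
Bearing (12 mm plate, F_u = 400 MPa): end bolts L_c = 49 − 22/2 = 38, R_n = min(1.2×38×12×400, 2.4×20×12×400) = 218.88 kN/bolt; interior L_c = 75 − 22 = 53, R_n = 230.4 kN/bolt. φR_n = 0.75 × (2×218.88 + 4×230.4) = 1019.5 kN.
Governing: min(1326.1, 1019.5) = 1019.5 kN → bearing.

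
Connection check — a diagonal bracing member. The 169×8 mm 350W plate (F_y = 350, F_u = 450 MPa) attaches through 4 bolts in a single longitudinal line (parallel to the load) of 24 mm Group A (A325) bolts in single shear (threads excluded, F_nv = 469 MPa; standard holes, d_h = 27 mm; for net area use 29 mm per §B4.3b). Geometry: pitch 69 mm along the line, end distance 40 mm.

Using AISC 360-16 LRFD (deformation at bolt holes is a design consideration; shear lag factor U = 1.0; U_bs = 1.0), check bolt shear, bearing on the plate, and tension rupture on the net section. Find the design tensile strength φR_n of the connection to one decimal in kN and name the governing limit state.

Bolt shear: A_b = π(24)²/4 = 452.39 mm². φR_n = 0.75 × 469 × 452.39 × 4 × 1 = 636.5 kN.
Bearing (8 mm plate, F_u = 450 MPa): end bolts L_c = 40 − 27/2 = 26.5, R_n = min(1.2×26.5×8×450, 2.4×24×8×450) = 114.48 kN/bolt; interior L_c = 69 − 27 = 42, R_n = 181.44 kN/bolt. φR_n = 0.75 × (1×114.48 + 3×181.44) = 494.1 kN.
Tension rupture (net): A_n = (169 − 1×29)×8 = 1120 mm² (U = 1.0, A_e = A_n). φR_n = 0.75 × 450 × 1120 = 378.0 kN.
Governing: min(636.5, 494.1, 378.0) = 378.0 kN → net-section rupture.

378.0 kN (net-section rupture governs)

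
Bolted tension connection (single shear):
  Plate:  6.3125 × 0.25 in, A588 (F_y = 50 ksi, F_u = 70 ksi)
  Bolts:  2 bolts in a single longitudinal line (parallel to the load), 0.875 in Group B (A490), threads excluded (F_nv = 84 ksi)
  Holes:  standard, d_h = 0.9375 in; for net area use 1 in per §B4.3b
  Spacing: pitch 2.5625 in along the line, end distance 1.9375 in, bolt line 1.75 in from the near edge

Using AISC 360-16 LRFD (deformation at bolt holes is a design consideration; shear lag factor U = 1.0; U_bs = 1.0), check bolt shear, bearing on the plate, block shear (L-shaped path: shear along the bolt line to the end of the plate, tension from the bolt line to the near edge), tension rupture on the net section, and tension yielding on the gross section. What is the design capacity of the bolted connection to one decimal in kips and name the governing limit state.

Bolt shear: A_b = π(0.875)²/4 = 0.60132 in². φR_n = 0.75 × 84 × 0.60132 × 2 × 1 = 75.8 kips.
Bearing (0.25 in plate, F_u = 70 ksi): end bolts L_c = 1.9375 − 0.9375/2 = 1.46875, R_n = min(1.2×1.46875×0.25×70, 2.4×0.875×0.25×70) = 30.844 kips/bolt; interior L_c = 2.5625 − 0.9375 = 1.625, R_n = 34.125 kips/bolt. φR_n = 0.75 × (1×30.844 + 1×34.125) = 48.7 kips.
Block shear: shear path 1×[1.9375+1×2.5625] = 1×4.5 in, A_gv = 1.125, A_nv = 1×(4.5 − 1.5×1)×0.25 = 0.75 in²; tension to near edge: (1.75 − 0.5×1)×0.25 = 0.3125 in². R_n = min(0.6×70×0.75, 0.6×50×1.125) + 1.0×70×0.3125 = min(31.5, 33.75) + 21.875 = 53.375 kips. φR_n = 0.75 × 53.375 = 40.0 kips.
Tension rupture (net): A_n = (6.3125 − 1×1)×0.25 = 1.3281 in² (U = 1.0, A_e = A_n). φR_n = 0.75 × 70 × 1.3281 = 69.7 kips.
Tension yield (gross): A_g = 6.3125×0.25 = 1.5781 in². φR_n = 0.90 × 50 × 1.5781 = 71.0 kips.
Governing: min(75.8, 48.7, 40.0, 69.7, 71.0) = 40.0 kips → block shear.

40.0 kips (block shear governs)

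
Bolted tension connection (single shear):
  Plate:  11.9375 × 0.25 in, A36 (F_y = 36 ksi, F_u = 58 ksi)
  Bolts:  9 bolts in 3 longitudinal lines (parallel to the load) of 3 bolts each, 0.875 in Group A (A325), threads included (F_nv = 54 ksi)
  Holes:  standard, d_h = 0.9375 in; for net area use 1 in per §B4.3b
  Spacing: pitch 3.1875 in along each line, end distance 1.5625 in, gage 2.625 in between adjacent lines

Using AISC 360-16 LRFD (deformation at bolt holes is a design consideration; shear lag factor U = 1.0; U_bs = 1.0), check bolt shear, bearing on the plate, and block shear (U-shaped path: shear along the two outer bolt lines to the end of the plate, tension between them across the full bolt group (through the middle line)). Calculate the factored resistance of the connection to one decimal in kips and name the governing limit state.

99.6 kips (block shear governs)

Bolt shear: A_b = π(0.875)²/4 = 0.60132 in². φR_n = 0.75 × 54 × 0.60132 × 9 × 1 = 219.2 kips.
Bearing (0.25 in plate, F_u = 58 ksi): end bolts L_c = 1.5625 − 0.9375/2 = 1.09375, R_n = min(1.2×1.09375×0.25×58, 2.4×0.875×0.25×58) = 19.031 kips/bolt; interior L_c = 3.1875 − 0.9375 = 2.25, R_n = 30.45 kips/bolt. φR_n = 0.75 × (3×19.031 + 6×30.45) = 179.8 kips.
Block shear: shear path 2×[1.5625+2×3.1875] = 2×7.9375 in, A_gv = 3.9688, A_nv = 2×(7.9375 − 2.5×1)×0.25 = 2.7188 in²; tension across gage: (5.25 − 2×1)×0.25 = 0.8125 in². R_n = min(0.6×58×2.7188, 0.6×36×3.9688) + 1.0×58×0.8125 = min(94.614, 85.726) + 47.125 = 132.85 kips. φR_n = 0.75 × 132.85 = 99.6 kips.
Governing: min(219.2, 179.8, 99.6) = 99.6 kips → block shear.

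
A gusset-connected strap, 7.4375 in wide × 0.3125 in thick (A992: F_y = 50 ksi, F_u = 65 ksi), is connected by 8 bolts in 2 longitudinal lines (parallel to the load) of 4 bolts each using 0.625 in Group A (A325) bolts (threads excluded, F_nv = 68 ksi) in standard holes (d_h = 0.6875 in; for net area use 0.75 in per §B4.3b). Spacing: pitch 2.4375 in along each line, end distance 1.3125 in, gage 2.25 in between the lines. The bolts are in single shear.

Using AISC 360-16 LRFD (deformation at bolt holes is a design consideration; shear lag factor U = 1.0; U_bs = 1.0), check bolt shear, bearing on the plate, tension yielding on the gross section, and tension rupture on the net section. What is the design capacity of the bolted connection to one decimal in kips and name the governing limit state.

Bolt shear: A_b = π(0.625)²/4 = 0.3068 in². φR_n = 0.75 × 68 × 0.3068 × 8 × 1 = 125.2 kips.
Bearing (0.3125 in plate, F_u = 65 ksi): end bolts L_c = 1.3125 − 0.6875/2 = 0.96875, R_n = min(1.2×0.96875×0.3125×65, 2.4×0.625×0.3125×65) = 23.613 kips/bolt; interior L_c = 2.4375 − 0.6875 = 1.75, R_n = 30.469 kips/bolt. φR_n = 0.75 × (2×23.613 + 6×30.469) = 172.5 kips.
Tension yield (gross): A_g = 7.4375×0.3125 = 2.3242 in². φR_n = 0.90 × 50 × 2.3242 = 104.6 kips.
Tension rupture (net): A_n = (7.4375 − 2×0.75)×0.3125 = 1.8555 in² (U = 1.0, A_e = A_n). φR_n = 0.75 × 65 × 1.8555 = 90.5 kips.
Governing: min(125.2, 172.5, 104.6, 90.5) = 90.5 kips → net-section rupture.

90.5 kips (net-section rupture governs)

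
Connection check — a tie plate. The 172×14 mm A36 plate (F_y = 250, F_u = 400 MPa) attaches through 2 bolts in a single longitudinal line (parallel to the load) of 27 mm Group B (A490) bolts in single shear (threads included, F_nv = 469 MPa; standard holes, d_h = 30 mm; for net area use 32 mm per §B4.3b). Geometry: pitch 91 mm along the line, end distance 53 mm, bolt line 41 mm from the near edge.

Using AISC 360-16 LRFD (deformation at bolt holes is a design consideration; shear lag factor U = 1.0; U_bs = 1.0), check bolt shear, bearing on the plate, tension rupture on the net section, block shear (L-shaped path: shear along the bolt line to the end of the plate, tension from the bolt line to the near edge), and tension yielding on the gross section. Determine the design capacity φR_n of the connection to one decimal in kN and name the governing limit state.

Bolt shear: A_b = π(27)²/4 = 572.56 mm². φR_n = 0.75 × 469 × 572.56 × 2 × 1 = 402.8 kN.
Bearing (14 mm plate, F_u = 400 MPa): end bolts L_c = 53 − 30/2 = 38, R_n = min(1.2×38×14×400, 2.4×27×14×400) = 255.36 kN/bolt; interior L_c = 91 − 30 = 61, R_n = 362.88 kN/bolt. φR_n = 0.75 × (1×255.36 + 1×362.88) = 463.7 kN.
Tension rupture (net): A_n = (172 − 1×32)×14 = 1960 mm² (U = 1.0, A_e = A_n). φR_n = 0.75 × 400 × 1960 = 588.0 kN.
Block shear: shear path 1×[53+1×91] = 1×144 mm, A_gv = 2016, A_nv = 1×(144 − 1.5×32)×14 = 1344 mm²; tension to near edge: (41 − 0.5×32)×14 = 350 mm². R_n = min(0.6×400×1344, 0.6×250×2016) + 1.0×400×350 = min(322.56, 302.4) + 140 = 442.4 kN. φR_n = 0.75 × 442.4 = 331.8 kN.
Tension yield (gross): A_g = 172×14 = 2408 mm². φR_n = 0.90 × 250 × 2408 = 541.8 kN.
Governing: min(402.8, 463.7, 588.0, 331.8, 541.8) = 331.8 kN → block shear.

331.8 kN (block shear governs)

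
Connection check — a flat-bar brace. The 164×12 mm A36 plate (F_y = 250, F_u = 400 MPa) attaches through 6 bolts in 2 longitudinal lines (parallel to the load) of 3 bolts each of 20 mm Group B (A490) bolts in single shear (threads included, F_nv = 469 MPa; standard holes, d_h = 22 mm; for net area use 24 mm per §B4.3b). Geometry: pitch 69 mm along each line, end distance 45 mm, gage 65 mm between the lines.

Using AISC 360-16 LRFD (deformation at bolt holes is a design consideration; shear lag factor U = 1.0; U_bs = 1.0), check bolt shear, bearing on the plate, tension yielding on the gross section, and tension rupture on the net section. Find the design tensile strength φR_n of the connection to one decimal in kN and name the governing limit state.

417.6 kN (net-section rupture governs)

Bolt shear: A_b = π(20)²/4 = 314.16 mm². φR_n = 0.75 × 469 × 314.16 × 6 × 1 = 663.0 kN.
Bearing (12 mm plate, F_u = 400 MPa): end bolts L_c = 45 − 22/2 = 34, R_n = min(1.2×34×12×400, 2.4×20×12×400) = 195.84 kN/bolt; interior L_c = 69 − 22 = 47, R_n = 230.4 kN/bolt. φR_n = 0.75 × (2×195.84 + 4×230.4) = 985.0 kN.
Tension yield (gross): A_g = 164×12 = 1968 mm². φR_n = 0.90 × 250 × 1968 = 442.8 kN.
Tension rupture (net): A_n = (164 − 2×24)×12 = 1392 mm² (U = 1.0, A_e = A_n). φR_n = 0.75 × 400 × 1392 = 417.6 kN.
Governing: min(663.0, 985.0, 442.8, 417.6) = 417.6 kN → net-section rupture.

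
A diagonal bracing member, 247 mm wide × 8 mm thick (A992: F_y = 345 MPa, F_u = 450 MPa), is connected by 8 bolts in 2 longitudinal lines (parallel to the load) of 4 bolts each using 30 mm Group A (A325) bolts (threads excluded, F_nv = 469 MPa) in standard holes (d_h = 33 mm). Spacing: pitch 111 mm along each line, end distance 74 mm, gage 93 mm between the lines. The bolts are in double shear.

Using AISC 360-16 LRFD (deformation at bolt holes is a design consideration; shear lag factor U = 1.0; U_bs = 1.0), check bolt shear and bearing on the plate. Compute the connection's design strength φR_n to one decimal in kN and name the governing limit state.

Bolt shear: A_b = π(30)²/4 = 706.86 mm². φR_n = 0.75 × 469 × 706.86 × 8 × 2 = 3978.2 kN.
Bearing (8 mm plate, F_u = 450 MPa): end bolts L_c = 74 − 33/2 = 57.5, R_n = min(1.2×57.5×8×450, 2.4×30×8×450) = 248.4 kN/bolt; interior L_c = 111 − 33 = 78, R_n = 259.2 kN/bolt. φR_n = 0.75 × (2×248.4 + 6×259.2) = 1539.0 kN.
Governing: min(3978.2, 1539.0) = 1539.0 kN → bearing.

1539.0 kN (bearing governs)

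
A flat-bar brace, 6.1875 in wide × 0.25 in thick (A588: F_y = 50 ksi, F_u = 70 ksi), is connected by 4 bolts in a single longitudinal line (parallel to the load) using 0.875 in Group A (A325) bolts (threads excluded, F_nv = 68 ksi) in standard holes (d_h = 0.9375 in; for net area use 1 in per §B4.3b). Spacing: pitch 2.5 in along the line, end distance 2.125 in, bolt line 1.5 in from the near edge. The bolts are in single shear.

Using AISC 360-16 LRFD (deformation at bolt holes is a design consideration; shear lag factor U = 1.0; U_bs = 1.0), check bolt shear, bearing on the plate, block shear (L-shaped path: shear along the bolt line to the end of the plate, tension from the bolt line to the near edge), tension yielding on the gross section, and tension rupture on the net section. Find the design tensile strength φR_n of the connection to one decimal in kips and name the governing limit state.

Bolt shear: A_b = π(0.875)²/4 = 0.60132 in². φR_n = 0.75 × 68 × 0.60132 × 4 × 1 = 122.7 kips.
Bearing (0.25 in plate, F_u = 70 ksi): end bolts L_c = 2.125 − 0.9375/2 = 1.65625, R_n = min(1.2×1.65625×0.25×70, 2.4×0.875×0.25×70) = 34.781 kips/bolt; interior L_c = 2.5 − 0.9375 = 1.5625, R_n = 32.813 kips/bolt. φR_n = 0.75 × (1×34.781 + 3×32.813) = 99.9 kips.
Block shear: shear path 1×[2.125+3×2.5] = 1×9.625 in, A_gv = 2.4063, A_nv = 1×(9.625 − 3.5×1)×0.25 = 1.5313 in²; tension to near edge: (1.5 − 0.5×1)×0.25 = 0.25 in². R_n = min(0.6×70×1.5313, 0.6×50×2.4063) + 1.0×70×0.25 = min(64.315, 72.189) + 17.5 = 81.815 kips. φR_n = 0.75 × 81.815 = 61.4 kips.
Tension yield (gross): A_g = 6.1875×0.25 = 1.5469 in². φR_n = 0.90 × 50 × 1.5469 = 69.6 kips.
Tension rupture (net): A_n = (6.1875 − 1×1)×0.25 = 1.2969 in² (U = 1.0, A_e = A_n). φR_n = 0.75 × 70 × 1.2969 = 68.1 kips.
Governing: min(122.7, 99.9, 61.4, 69.6, 68.1) = 61.4 kips → block shear.

61.4 kips (block shear governs)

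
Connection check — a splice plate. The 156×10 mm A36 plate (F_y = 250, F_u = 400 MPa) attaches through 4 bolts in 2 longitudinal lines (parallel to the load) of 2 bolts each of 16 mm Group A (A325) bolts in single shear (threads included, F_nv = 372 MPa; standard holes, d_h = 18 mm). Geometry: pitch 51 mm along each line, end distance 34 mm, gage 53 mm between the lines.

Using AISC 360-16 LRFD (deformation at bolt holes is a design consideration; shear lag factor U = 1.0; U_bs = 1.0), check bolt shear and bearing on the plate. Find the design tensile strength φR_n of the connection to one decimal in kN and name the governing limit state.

Bolt shear: A_b = π(16)²/4 = 201.06 mm². φR_n = 0.75 × 372 × 201.06 × 4 × 1 = 224.4 kN.
Bearing (10 mm plate, F_u = 400 MPa): end bolts L_c = 34 − 18/2 = 25, R_n = min(1.2×25×10×400, 2.4×16×10×400) = 120 kN/bolt; interior L_c = 51 − 18 = 33, R_n = 153.6 kN/bolt. φR_n = 0.75 × (2×120 + 2×153.6) = 410.4 kN.
Governing: min(224.4, 410.4) = 224.4 kN → bolt shear.

224.4 kN (bolt shear governs)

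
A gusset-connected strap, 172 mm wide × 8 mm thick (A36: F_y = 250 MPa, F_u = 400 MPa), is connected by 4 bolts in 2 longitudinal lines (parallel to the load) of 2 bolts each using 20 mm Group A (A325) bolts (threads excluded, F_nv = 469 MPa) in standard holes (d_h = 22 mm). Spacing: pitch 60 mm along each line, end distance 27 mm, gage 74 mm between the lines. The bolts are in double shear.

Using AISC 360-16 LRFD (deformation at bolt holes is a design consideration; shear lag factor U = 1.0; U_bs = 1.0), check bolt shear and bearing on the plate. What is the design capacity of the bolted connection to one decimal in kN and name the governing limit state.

Bolt shear: A_b = π(20)²/4 = 314.16 mm². φR_n = 0.75 × 469 × 314.16 × 4 × 2 = 884.0 kN.
Bearing (8 mm plate, F_u = 400 MPa): end bolts L_c = 27 − 22/2 = 16, R_n = min(1.2×16×8×400, 2.4×20×8×400) = 61.44 kN/bolt; interior L_c = 60 − 22 = 38, R_n = 145.92 kN/bolt. φR_n = 0.75 × (2×61.44 + 2×145.92) = 311.0 kN.
Governing: min(884.0, 311.0) = 311.0 kN → bearing.

311.0 kN (bearing governs)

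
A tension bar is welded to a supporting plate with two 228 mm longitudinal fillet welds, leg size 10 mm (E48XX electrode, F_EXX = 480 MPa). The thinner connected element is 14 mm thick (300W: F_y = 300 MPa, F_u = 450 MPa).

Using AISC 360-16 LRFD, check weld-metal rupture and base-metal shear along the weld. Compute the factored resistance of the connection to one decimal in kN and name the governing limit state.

Weld metal: throat = 0.707×10 = 7.07 mm, L = 2×228 = 456 mm. φR_n = 0.75 × 0.6 × 480 × 7.07 × 456 = 696.4 kN.
Base metal shear (14 mm plate): yield φR_n = 1.0×0.6×300×14×456 = 1149.1 kN; rupture φR_n = 0.75×0.6×450×14×456 = 1292.8 kN; take 1149.1 kN (yield).
Governing: min(696.4, 1149.1) = 696.4 kN → weld metal.

696.4 kN (weld metal governs)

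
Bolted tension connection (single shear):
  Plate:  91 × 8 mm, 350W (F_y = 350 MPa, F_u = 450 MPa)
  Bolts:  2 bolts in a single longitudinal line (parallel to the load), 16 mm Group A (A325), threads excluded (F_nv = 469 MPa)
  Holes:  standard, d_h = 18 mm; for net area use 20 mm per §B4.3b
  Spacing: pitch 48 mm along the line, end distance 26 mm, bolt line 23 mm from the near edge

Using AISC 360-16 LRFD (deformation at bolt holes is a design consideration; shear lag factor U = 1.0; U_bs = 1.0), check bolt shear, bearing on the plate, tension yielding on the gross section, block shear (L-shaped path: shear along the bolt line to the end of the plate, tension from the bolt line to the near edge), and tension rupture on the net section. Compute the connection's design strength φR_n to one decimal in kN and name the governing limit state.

106.4 kN (block shear governs)

Bolt shear: A_b = π(16)²/4 = 201.06 mm². φR_n = 0.75 × 469 × 201.06 × 2 × 1 = 141.4 kN.
Bearing (8 mm plate, F_u = 450 MPa): end bolts L_c = 26 − 18/2 = 17, R_n = min(1.2×17×8×450, 2.4×16×8×450) = 73.44 kN/bolt; interior L_c = 48 − 18 = 30, R_n = 129.6 kN/bolt. φR_n = 0.75 × (1×73.44 + 1×129.6) = 152.3 kN.
Tension yield (gross): A_g = 91×8 = 728 mm². φR_n = 0.90 × 350 × 728 = 229.3 kN.
Block shear: shear path 1×[26+1×48] = 1×74 mm, A_gv = 592, A_nv = 1×(74 − 1.5×20)×8 = 352 mm²; tension to near edge: (23 − 0.5×20)×8 = 104 mm². R_n = min(0.6×450×352, 0.6×350×592) + 1.0×450×104 = min(95.04, 124.32) + 46.8 = 141.84 kN. φR_n = 0.75 × 141.84 = 106.4 kN.
Tension rupture (net): A_n = (91 − 1×20)×8 = 568 mm² (U = 1.0, A_e = A_n). φR_n = 0.75 × 450 × 568 = 191.7 kN.
Governing: min(141.4, 152.3, 229.3, 106.4, 191.7) = 106.4 kN → block shear.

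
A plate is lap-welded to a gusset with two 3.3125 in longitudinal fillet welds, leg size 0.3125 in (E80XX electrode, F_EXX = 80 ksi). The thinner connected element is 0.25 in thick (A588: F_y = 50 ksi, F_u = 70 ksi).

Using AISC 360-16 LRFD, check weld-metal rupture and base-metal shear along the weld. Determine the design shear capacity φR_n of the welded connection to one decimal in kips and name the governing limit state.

49.7 kips (base-metal shear governs)

Weld metal: throat = 0.707×0.3125 = 0.22094 in, L = 2×3.3125 = 6.625 in. φR_n = 0.75 × 0.6 × 80 × 0.22094 × 6.625 = 52.7 kips.
Base metal shear (0.25 in plate): yield φR_n = 1.0×0.6×50×0.25×6.625 = 49.7 kips; rupture φR_n = 0.75×0.6×70×0.25×6.625 = 52.2 kips; take 49.7 kips (yield).
Governing: min(52.7, 49.7) = 49.7 kips → base-metal shear.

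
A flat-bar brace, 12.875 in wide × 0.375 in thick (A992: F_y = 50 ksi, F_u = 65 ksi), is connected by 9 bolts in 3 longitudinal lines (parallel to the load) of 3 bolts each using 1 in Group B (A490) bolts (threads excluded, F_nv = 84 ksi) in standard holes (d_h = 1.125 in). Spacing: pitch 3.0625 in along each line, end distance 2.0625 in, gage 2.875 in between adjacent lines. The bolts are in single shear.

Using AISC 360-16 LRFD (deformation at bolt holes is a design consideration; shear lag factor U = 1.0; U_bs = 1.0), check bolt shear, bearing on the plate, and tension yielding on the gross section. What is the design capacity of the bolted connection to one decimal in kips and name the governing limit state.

217.3 kips (gross-section yield governs)

Bolt shear: A_b = π(1)²/4 = 0.7854 in². φR_n = 0.75 × 84 × 0.7854 × 9 × 1 = 445.3 kips.
Bearing (0.375 in plate, F_u = 65 ksi): end bolts L_c = 2.0625 − 1.125/2 = 1.5, R_n = min(1.2×1.5×0.375×65, 2.4×1×0.375×65) = 43.875 kips/bolt; interior L_c = 3.0625 − 1.125 = 1.9375, R_n = 56.672 kips/bolt. φR_n = 0.75 × (3×43.875 + 6×56.672) = 353.7 kips.
Tension yield (gross): A_g = 12.875×0.375 = 4.8281 in². φR_n = 0.90 × 50 × 4.8281 = 217.3 kips.
Governing: min(445.3, 353.7, 217.3) = 217.3 kips → gross-section yield.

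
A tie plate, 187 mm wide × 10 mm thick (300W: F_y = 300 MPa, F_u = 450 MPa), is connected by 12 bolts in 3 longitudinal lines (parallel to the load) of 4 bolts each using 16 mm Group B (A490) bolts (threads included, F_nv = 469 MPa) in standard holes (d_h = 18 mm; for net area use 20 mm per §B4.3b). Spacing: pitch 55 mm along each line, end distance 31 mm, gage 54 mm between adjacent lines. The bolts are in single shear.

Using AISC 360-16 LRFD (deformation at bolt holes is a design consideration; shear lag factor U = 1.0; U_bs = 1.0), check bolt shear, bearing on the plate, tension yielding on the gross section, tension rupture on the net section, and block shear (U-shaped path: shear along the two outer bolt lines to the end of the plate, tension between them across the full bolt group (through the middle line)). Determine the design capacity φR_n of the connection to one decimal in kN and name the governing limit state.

Bolt shear: A_b = π(16)²/4 = 201.06 mm². φR_n = 0.75 × 469 × 201.06 × 12 × 1 = 848.7 kN.
Bearing (10 mm plate, F_u = 450 MPa): end bolts L_c = 31 − 18/2 = 22, R_n = min(1.2×22×10×450, 2.4×16×10×450) = 118.8 kN/bolt; interior L_c = 55 − 18 = 37, R_n = 172.8 kN/bolt. φR_n = 0.75 × (3×118.8 + 9×172.8) = 1433.7 kN.
Tension yield (gross): A_g = 187×10 = 1870 mm². φR_n = 0.90 × 300 × 1870 = 504.9 kN.
Tension rupture (net): A_n = (187 − 3×20)×10 = 1270 mm² (U = 1.0, A_e = A_n). φR_n = 0.75 × 450 × 1270 = 428.6 kN.
Block shear: shear path 2×[31+3×55] = 2×196 mm, A_gv = 3920, A_nv = 2×(196 − 3.5×20)×10 = 2520 mm²; tension across gage: (108 − 2×20)×10 = 680 mm². R_n = min(0.6×450×2520, 0.6×300×3920) + 1.0×450×680 = min(680.4, 705.6) + 306 = 986.4 kN. φR_n = 0.75 × 986.4 = 739.8 kN.
Governing: min(848.7, 1433.7, 504.9, 428.6, 739.8) = 428.6 kN → net-section rupture.

428.6 kN (net-section rupture governs)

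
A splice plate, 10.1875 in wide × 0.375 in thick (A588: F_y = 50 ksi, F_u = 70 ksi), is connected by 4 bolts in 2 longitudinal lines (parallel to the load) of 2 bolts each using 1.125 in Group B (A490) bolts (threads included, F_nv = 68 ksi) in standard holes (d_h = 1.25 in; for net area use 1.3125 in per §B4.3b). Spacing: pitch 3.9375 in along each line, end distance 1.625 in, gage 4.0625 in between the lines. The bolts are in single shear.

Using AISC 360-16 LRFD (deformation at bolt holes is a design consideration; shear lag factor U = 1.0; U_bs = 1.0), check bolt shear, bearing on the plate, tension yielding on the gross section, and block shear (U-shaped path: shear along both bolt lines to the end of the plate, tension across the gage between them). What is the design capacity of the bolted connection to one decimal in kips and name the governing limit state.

Bolt shear: A_b = π(1.125)²/4 = 0.99402 in². φR_n = 0.75 × 68 × 0.99402 × 4 × 1 = 202.8 kips.
Bearing (0.375 in plate, F_u = 70 ksi): end bolts L_c = 1.625 − 1.25/2 = 1, R_n = min(1.2×1×0.375×70, 2.4×1.125×0.375×70) = 31.5 kips/bolt; interior L_c = 3.9375 − 1.25 = 2.6875, R_n = 70.875 kips/bolt. φR_n = 0.75 × (2×31.5 + 2×70.875) = 153.6 kips.
Tension yield (gross): A_g = 10.1875×0.375 = 3.8203 in². φR_n = 0.90 × 50 × 3.8203 = 171.9 kips.
Block shear: shear path 2×[1.625+1×3.9375] = 2×5.5625 in, A_gv = 4.1719, A_nv = 2×(5.5625 − 1.5×1.3125)×0.375 = 2.6953 in²; tension across gage: (4.0625 − 1×1.3125)×0.375 = 1.0313 in². R_n = min(0.6×70×2.6953, 0.6×50×4.1719) + 1.0×70×1.0313 = min(113.2, 125.16) + 72.191 = 185.39 kips. φR_n = 0.75 × 185.39 = 139.0 kips.
Governing: min(202.8, 153.6, 171.9, 139.0) = 139.0 kips → block shear.

139.0 kips (block shear governs)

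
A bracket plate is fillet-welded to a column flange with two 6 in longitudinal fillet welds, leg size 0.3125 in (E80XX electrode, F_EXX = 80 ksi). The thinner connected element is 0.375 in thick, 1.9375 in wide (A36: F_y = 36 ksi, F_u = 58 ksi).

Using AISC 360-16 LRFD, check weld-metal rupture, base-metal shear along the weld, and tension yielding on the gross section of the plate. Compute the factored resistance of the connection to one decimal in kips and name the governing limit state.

Weld metal: throat = 0.707×0.3125 = 0.22094 in, L = 2×6 = 12 in. φR_n = 0.75 × 0.6 × 80 × 0.22094 × 12 = 95.4 kips.
Base metal shear (0.375 in plate): yield φR_n = 1.0×0.6×36×0.375×12 = 97.2 kips; rupture φR_n = 0.75×0.6×58×0.375×12 = 117.5 kips; take 97.2 kips (yield).
Tension yield (gross): A_g = 1.9375×0.375 = 0.72656 in². φR_n = 0.90 × 36 × 0.72656 = 23.5 kips.
Governing: min(95.4, 97.2, 23.5) = 23.5 kips → gross-section yield.

23.5 kips (gross-section yield governs)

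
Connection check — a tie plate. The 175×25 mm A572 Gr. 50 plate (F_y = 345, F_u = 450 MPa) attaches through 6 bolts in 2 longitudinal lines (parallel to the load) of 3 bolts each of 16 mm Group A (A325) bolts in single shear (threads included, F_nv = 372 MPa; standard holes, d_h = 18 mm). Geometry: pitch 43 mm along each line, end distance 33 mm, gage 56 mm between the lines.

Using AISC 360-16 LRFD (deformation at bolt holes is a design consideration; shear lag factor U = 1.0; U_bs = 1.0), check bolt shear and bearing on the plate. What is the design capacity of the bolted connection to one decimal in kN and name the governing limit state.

Bolt shear: A_b = π(16)²/4 = 201.06 mm². φR_n = 0.75 × 372 × 201.06 × 6 × 1 = 336.6 kN.
Bearing (25 mm plate, F_u = 450 MPa): end bolts L_c = 33 − 18/2 = 24, R_n = min(1.2×24×25×450, 2.4×16×25×450) = 324 kN/bolt; interior L_c = 43 − 18 = 25, R_n = 337.5 kN/bolt. φR_n = 0.75 × (2×324 + 4×337.5) = 1498.5 kN.
Governing: min(336.6, 1498.5) = 336.6 kN → bolt shear.

336.6 kN (bolt shear governs)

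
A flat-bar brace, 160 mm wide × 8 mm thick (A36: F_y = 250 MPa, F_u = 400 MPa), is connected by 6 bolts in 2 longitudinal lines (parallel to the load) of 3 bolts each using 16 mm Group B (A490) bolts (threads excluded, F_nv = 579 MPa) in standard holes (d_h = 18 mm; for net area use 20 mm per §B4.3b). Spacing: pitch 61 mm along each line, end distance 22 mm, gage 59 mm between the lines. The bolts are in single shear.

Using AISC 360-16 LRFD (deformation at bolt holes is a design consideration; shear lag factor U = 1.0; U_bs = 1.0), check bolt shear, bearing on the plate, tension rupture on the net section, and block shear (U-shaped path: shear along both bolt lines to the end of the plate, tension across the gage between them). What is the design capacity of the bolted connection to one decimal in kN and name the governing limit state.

Bolt shear: A_b = π(16)²/4 = 201.06 mm². φR_n = 0.75 × 579 × 201.06 × 6 × 1 = 523.9 kN.
Bearing (8 mm plate, F_u = 400 MPa): end bolts L_c = 22 − 18/2 = 13, R_n = min(1.2×13×8×400, 2.4×16×8×400) = 49.92 kN/bolt; interior L_c = 61 − 18 = 43, R_n = 122.88 kN/bolt. φR_n = 0.75 × (2×49.92 + 4×122.88) = 443.5 kN.
Tension rupture (net): A_n = (160 − 2×20)×8 = 960 mm² (U = 1.0, A_e = A_n). φR_n = 0.75 × 400 × 960 = 288.0 kN.
Block shear: shear path 2×[22+2×61] = 2×144 mm, A_gv = 2304, A_nv = 2×(144 − 2.5×20)×8 = 1504 mm²; tension across gage: (59 − 1×20)×8 = 312 mm². R_n = min(0.6×400×1504, 0.6×250×2304) + 1.0×400×312 = min(360.96, 345.6) + 124.8 = 470.4 kN. φR_n = 0.75 × 470.4 = 352.8 kN.
Governing: min(523.9, 443.5, 288.0, 352.8) = 288.0 kN → net-section rupture.

288.0 kN (net-section rupture governs)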